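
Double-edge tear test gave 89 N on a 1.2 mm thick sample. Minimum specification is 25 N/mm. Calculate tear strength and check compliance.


Tear strength = 74.2 N/mm
Compliant: Yes


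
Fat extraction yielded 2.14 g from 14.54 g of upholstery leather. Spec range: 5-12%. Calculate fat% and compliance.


Fat content = 14.7%
Compliant: No

Fat% = 2.14 / 14.54 x 100 = 14.7%
Spec range: 5-12%
Compliant: No


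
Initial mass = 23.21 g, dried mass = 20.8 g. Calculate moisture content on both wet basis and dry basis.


Wet basis = 10.4%
Dry basis = 11.6%


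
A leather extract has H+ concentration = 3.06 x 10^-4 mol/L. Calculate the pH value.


pH = -log10[H+]
pH = -log10(3.06 x 10^-4) = 3.51


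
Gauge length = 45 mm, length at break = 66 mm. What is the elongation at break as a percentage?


Extension = 66 - 45 = 21 mm
Elongation = 21 / 45 x 100 = 46.7%


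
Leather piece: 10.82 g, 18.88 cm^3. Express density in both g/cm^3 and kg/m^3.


Density = 10.82 / 18.88 = 0.573 g/cm^3
Convert: 0.573 x 1000 = 573 kg/m^3


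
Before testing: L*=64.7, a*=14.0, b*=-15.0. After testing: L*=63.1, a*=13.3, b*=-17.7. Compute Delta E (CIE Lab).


dL = 63.1 - 64.7 = -1.6
da = 13.3 - 14.0 = -0.7
db = -17.7 - (-15.0) = -2.7
dE = sqrt((-1.6)^2 + (-0.7)^2 + (-2.7)^2) = 3.22


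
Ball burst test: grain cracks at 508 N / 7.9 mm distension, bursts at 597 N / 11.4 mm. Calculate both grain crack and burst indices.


Crack index = 508 / 7.9 = 64.3 N/mm
Burst index = 597 / 11.4 = 52.4 N/mm


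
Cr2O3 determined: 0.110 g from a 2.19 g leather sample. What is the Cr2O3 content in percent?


5.02%

Cr2O3% = 0.110 / 2.19 x 100
Cr2O3% = 5.02%


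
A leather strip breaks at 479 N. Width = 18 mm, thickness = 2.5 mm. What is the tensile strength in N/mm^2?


10.64 N/mm^2

Cross-sectional area = 18 x 2.5 = 45.0 mm^2
Tensile strength = 479 / 45.0 = 10.64 N/mm^2


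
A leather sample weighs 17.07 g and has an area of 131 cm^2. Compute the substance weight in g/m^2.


Substance weight = mass / area x 10000
SW = 17.07 / 131 x 10000
SW = 1303.1 g/m^2


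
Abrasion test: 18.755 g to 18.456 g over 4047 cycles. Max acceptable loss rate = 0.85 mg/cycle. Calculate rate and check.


Loss = 18.755 - 18.456 = 0.299 g
Rate = 0.299 g / 4047 cycles x 1000 = 0.074 mg/cycle
Max = 0.85 mg/cycle
Passes: Yes


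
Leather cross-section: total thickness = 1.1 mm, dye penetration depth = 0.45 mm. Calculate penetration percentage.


40.9%

Penetration% = 0.45 / 1.1 x 100
Penetration = 40.9%


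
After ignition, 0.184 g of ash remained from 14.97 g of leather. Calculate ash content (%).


1.23%

Ash% = 0.184 / 14.97 x 100
Ash% = 1.23%


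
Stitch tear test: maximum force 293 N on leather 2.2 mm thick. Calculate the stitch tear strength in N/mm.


133.2 N/mm

Stitch tear strength = force / thickness
STS = 293 / 2.2 = 133.2 N/mm


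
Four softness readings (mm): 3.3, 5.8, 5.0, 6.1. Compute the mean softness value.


Sum = 3.3 + 5.8 + 5.0 + 6.1
Mean = 20.2 / 4 = 5.05 mm


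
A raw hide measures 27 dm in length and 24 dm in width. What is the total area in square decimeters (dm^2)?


648 dm^2


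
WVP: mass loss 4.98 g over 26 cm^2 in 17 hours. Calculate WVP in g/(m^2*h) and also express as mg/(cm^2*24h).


WVP = 112.67 g/(m^2*h)
Daily rate = 270.41 mg/(cm^2*24h)

WVP = 4.98 / (26 x 17) x 10000 = 112.67 g/(m^2*h)
Mass loss in mg = 4.98 x 1000 = 4980 mg
Per cm^2 per 24h in mg: 4980 x 24 / (26 x 17) = 119520 / 442 = 270.41 mg/(cm^2*24h)


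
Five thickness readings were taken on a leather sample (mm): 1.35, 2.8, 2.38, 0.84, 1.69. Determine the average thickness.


Sum = 1.35 + 2.8 + 2.38 + 0.84 + 1.69 = 9.06
Average = 9.06 / 5 = 1.81 mm


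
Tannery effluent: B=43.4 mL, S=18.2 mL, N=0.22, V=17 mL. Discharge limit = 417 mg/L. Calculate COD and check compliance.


COD = (43.4 - 18.2) x 0.22 x 8000 / 17 = 2608.9 mg/L
Limit: 417 mg/L
Compliant: No


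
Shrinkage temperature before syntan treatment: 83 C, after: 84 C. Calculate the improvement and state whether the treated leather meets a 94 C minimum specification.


Improvement = 84 - 83 = 1 C
Spec check: 84 C >= 94 C? No


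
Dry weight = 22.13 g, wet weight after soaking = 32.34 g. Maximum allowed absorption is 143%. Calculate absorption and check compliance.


WA = (32.34 - 22.13) / 22.13 x 100 = 46.1%
Maximum allowed: 143%
Compliant: Yes


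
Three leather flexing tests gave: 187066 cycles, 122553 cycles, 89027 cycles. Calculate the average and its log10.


Average = (187066 + 122553 + 89027) / 3 = 132882 cycles
log10(132882) = 5.12


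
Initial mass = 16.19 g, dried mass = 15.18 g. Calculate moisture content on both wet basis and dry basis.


Wet basis = 6.2%
Dry basis = 6.7%


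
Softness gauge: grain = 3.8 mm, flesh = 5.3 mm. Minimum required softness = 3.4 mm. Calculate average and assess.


Average = (3.8 + 5.3) / 2 = 4.55 mm
Minimum = 3.4 mm
Meets requirement: Yes


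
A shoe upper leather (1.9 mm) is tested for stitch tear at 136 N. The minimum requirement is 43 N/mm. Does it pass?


STS = 136 / 1.9 = 71.6 N/mm
Minimum required: 43 N/mm
Passes: Yes


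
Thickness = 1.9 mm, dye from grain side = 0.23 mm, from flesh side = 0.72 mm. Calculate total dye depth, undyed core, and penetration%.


Total dyed = 0.23 + 0.72 = 0.95 mm
Undyed core = 1.9 - 0.95 = 0.95 mm
Penetration = 0.95 / 1.9 x 100 = 50.0%


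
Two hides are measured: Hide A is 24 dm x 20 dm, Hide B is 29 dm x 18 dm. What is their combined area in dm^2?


Hide A area = 24 x 20 = 480 dm^2
Hide B area = 29 x 18 = 522 dm^2
Total = 480 + 522 = 1002 dm^2


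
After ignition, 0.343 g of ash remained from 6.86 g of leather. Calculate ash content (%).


Ash% = 0.343 / 6.86 x 100
Ash% = 5.00%


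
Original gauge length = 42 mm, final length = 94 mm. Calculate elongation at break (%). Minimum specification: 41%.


Extension = 94 - 42 = 52 mm
Elongation = 52 / 42 x 100 = 123.8%
Minimum required: 41%
Meets specification: Yes


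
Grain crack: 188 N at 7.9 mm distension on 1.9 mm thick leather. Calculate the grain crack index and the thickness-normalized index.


Crack index = 188 / 7.9 = 23.8 N/mm
Normalized = 23.8 / 1.9 = 12.5 N/mm per mm


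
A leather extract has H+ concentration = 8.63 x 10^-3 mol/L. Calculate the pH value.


pH = 2.06

pH = -log10[H+]
pH = -log10(8.63 x 10^-3) = 2.06


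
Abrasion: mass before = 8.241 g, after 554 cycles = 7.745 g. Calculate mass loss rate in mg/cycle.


Mass loss = 8.241 - 7.745 = 0.496 g
Rate = 0.496 / 554 x 1000 = 0.895 mg/cycle


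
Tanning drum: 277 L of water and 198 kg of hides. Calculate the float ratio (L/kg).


Float ratio = water / hide weight
Ratio = 277 / 198 = 1.4


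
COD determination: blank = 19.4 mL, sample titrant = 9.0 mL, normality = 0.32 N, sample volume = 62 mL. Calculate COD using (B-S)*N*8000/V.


429.4 mg/L

COD = (19.4 - 9.0) x 0.32 x 8000 / 62
COD = 10.4 x 0.32 x 8000 / 62
COD = 429.4 mg/L


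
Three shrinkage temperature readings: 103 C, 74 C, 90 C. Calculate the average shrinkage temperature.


Average = (103 + 74 + 90) / 3
Average = 267 / 3 = 89.0 C


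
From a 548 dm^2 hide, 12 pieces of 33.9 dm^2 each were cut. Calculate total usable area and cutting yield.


Total usable = 12 x 33.9 = 406.8 dm^2
Yield = 406.8 / 548 x 100 = 74.2%


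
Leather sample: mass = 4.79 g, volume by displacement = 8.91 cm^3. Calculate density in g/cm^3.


0.538 g/cm^3

Density = mass / volume
Density = 4.79 / 8.91 = 0.538 g/cm^3


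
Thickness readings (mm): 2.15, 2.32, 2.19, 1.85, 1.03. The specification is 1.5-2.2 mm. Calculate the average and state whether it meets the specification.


Sum = 9.54
Average = 9.54 / 5 = 1.91 mm
Specification range: 1.5 to 2.2 mm
Within spec: Yes


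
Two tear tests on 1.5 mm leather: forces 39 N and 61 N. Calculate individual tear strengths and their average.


Tear 1 = 26.0 N/mm
Tear 2 = 40.7 N/mm
Average = 33.4 N/mm

Tear 1 = 39 / 1.5 = 26.0 N/mm
Tear 2 = 61 / 1.5 = 40.7 N/mm
Average = (26.0 + 40.7) / 2 = 33.4 N/mm


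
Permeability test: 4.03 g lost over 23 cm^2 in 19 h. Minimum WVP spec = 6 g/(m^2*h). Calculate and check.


WVP = 4.03 / (23 x 19) x 10000 = 92.22 g/(m^2*h)
Minimum: 6 g/(m^2*h)
Meets spec: Yes


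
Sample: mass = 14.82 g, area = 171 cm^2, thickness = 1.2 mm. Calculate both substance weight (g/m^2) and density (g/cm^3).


Substance weight = 866.7 g/m^2
Density = 0.722 g/cm^3


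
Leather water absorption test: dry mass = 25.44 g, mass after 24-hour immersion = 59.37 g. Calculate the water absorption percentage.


Water absorbed = 59.37 - 25.44 = 33.93 g
WA% = 33.93 / 25.44 x 100 = 133.4%


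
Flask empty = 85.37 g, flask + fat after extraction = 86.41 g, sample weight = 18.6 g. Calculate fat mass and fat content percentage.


Fat mass = 1.04 g
Fat content = 5.6%

Fat mass = 86.41 - 85.37 = 1.04 g
Fat% = 1.04 / 18.6 x 100 = 5.6%


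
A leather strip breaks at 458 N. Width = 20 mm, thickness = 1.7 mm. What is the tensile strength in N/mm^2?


13.47 N/mm^2

Cross-sectional area = 20 x 1.7 = 34.0 mm^2
Tensile strength = 458 / 34.0 = 13.47 N/mm^2


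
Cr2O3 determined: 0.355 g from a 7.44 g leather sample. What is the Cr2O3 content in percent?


4.77%

Cr2O3% = 0.355 / 7.44 x 100
Cr2O3% = 4.77%


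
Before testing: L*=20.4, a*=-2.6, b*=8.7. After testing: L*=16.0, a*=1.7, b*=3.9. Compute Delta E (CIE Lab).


dL = 16.0 - 20.4 = -4.4
da = 1.7 - (-2.6) = 4.3
db = 3.9 - 8.7 = -4.8
dE = sqrt((-4.4)^2 + (4.3)^2 + (-4.8)^2) = 7.80


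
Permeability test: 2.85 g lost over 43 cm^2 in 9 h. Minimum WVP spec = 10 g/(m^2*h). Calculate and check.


WVP = 2.85 / (43 x 9) x 10000 = 73.64 g/(m^2*h)
Minimum: 10 g/(m^2*h)
Meets spec: Yes


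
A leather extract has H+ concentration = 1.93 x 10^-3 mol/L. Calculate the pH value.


pH = 2.71


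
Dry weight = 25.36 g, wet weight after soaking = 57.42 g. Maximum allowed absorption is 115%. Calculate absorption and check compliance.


Absorption = 126.4%
Compliant: No

WA = (57.42 - 25.36) / 25.36 x 100 = 126.4%
Maximum allowed: 115%
Compliant: No


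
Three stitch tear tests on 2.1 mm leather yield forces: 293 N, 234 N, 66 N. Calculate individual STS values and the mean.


STS1 = 139.5 N/mm
STS2 = 111.4 N/mm
STS3 = 31.4 N/mm
Mean = 94.1 N/mm


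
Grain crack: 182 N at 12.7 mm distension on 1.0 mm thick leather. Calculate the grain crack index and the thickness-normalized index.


Crack index = 182 / 12.7 = 14.3 N/mm
Normalized = 14.3 / 1.0 = 14.3 N/mm per mm


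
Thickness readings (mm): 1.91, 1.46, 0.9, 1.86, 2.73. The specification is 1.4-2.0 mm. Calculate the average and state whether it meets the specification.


Sum = 8.86
Average = 8.86 / 5 = 1.77 mm
Specification range: 1.4 to 2.0 mm
Within spec: Yes


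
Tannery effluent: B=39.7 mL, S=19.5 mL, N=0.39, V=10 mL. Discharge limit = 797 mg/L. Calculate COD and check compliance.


COD = (39.7 - 19.5) x 0.39 x 8000 / 10 = 6302.4 mg/L
Limit: 797 mg/L
Compliant: No


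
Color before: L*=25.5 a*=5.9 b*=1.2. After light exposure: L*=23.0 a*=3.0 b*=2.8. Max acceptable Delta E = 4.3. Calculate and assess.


Delta E = 4.15
Passes: Yes


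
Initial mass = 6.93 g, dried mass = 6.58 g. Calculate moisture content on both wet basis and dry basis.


Wet basis = 5.1%
Dry basis = 5.3%


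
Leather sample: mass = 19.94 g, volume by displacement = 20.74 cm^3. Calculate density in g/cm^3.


Density = mass / volume
Density = 19.94 / 20.74 = 0.961 g/cm^3


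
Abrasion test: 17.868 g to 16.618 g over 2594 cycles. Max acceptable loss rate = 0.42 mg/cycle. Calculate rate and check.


Rate = 0.482 mg/cycle
Passes: No


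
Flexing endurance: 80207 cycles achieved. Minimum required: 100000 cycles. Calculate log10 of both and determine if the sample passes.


Achieved: log10 = 4.90
Required: log10 = 5.00
Passes: No


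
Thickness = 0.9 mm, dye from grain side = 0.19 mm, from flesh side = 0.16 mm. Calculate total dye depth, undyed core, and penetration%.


Total dyed = 0.35 mm
Undyed core = 0.55 mm
Penetration = 38.9%

Total dyed = 0.19 + 0.16 = 0.35 mm
Undyed core = 0.9 - 0.35 = 0.55 mm
Penetration = 0.35 / 0.9 x 100 = 38.9%


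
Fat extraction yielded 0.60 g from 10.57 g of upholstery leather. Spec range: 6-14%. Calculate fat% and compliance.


Fat content = 5.7%
Compliant: No


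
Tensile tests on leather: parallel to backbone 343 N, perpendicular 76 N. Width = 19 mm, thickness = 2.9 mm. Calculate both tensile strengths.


Parallel = 6.23 N/mm^2
Perpendicular = 1.38 N/mm^2

Area = 19 x 2.9 = 55.1 mm^2
TS (parallel) = 343 / 55.1 = 6.23 N/mm^2
TS (perpendicular) = 76 / 55.1 = 1.38 N/mm^2


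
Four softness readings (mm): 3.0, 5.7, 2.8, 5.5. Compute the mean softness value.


4.25 mm

Sum = 3.0 + 5.7 + 2.8 + 5.5
Mean = 17.0 / 4 = 4.25 mm


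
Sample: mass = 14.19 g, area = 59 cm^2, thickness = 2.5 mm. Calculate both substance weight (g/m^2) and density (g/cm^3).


Substance weight = 2405.1 g/m^2
Density = 0.962 g/cm^3

SW = 14.19 / 59 x 10000 = 2405.1 g/m^2
Volume = 59 x 2.5 / 10 = 14.75 cm^3
Density = 14.19 / 14.75 = 0.962 g/cm^3


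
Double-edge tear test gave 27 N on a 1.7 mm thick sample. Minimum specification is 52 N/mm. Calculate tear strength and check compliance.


Tear strength = 27 / 1.7 = 15.9 N/mm
Required minimum = 52 N/mm
Compliant: No


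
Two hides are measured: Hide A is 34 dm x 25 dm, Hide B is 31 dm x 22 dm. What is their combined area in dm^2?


1532 dm^2

Hide A area = 34 x 25 = 850 dm^2
Hide B area = 31 x 22 = 682 dm^2
Total = 850 + 682 = 1532 dm^2


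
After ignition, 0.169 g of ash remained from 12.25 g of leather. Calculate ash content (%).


Ash% = 0.169 / 12.25 x 100
Ash% = 1.38%


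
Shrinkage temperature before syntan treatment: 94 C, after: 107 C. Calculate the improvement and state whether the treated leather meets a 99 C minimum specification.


Improvement = 107 - 94 = 13 C
Spec check: 107 C >= 99 C? Yes


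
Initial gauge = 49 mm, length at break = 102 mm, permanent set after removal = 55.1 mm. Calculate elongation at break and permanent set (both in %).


Elongation at break = 108.2%
Permanent set = 12.4%


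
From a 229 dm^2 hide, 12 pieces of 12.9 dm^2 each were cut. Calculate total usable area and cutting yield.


Total usable = 12 x 12.9 = 154.8 dm^2
Yield = 154.8 / 229 x 100 = 67.6%


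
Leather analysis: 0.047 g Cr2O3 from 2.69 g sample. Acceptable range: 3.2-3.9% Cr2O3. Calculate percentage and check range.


Cr2O3 = 1.75%
Within range: No


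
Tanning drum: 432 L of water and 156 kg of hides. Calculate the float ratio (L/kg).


Float ratio = water / hide weight
Ratio = 432 / 156 = 2.8


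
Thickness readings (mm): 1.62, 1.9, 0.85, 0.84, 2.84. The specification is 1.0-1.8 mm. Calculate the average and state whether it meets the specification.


Sum = 8.05
Average = 8.05 / 5 = 1.61 mm
Specification range: 1.0 to 1.8 mm
Within spec: Yes


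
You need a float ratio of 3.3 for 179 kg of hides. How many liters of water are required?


Water = hide weight x target ratio
Water = 179 x 3.3 = 590.7 L


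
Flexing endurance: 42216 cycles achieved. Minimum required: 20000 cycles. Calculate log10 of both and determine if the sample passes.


log10(42216) = 4.63
log10(20000) = 4.30
Passes: Yes


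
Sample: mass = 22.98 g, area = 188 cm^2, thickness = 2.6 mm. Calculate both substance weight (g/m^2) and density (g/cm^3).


Substance weight = 1222.3 g/m^2
Density = 0.470 g/cm^3

SW = 22.98 / 188 x 10000 = 1222.3 g/m^2
Volume = 188 x 2.6 / 10 = 48.88 cm^3
Density = 22.98 / 48.88 = 0.470 g/cm^3


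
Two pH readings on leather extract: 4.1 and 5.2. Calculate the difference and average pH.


Difference = |4.1 - 5.2| = 1.1
Average = (4.1 + 5.2) / 2 = 4.65


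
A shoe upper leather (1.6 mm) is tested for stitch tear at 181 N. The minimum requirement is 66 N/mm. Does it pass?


STS = 113.1 N/mm
Passes: Yes

STS = 181 / 1.6 = 113.1 N/mm
Minimum required: 66 N/mm
Passes: Yes


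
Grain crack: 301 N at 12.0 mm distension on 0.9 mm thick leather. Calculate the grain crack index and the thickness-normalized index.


Crack index = 301 / 12.0 = 25.1 N/mm
Normalized = 25.1 / 0.9 = 27.9 N/mm per mm


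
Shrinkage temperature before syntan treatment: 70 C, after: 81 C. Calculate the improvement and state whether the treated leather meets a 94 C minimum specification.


Improvement = 11 C
Meets 94 C spec: No

Improvement = 81 - 70 = 11 C
Spec check: 81 C >= 94 C? No


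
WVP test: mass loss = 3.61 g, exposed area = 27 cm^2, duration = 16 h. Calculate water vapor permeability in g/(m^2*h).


83.56 g/(m^2*h)

WVP = mass_loss / (area x time) x 10000
WVP = 3.61 / (27 x 16) x 10000
WVP = 3.61 / 432 x 10000 = 83.56 g/(m^2*h)


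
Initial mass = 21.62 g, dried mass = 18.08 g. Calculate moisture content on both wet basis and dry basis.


Moisture lost = 21.62 - 18.08 = 3.54 g
Wet basis MC = 3.54 / 21.62 x 100 = 16.4%
Dry basis MC = 3.54 / 18.08 x 100 = 19.6%


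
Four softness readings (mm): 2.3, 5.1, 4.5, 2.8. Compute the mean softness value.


Sum = 2.3 + 5.1 + 4.5 + 2.8
Mean = 14.7 / 4 = 3.68 mm


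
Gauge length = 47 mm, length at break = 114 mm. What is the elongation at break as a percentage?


Extension = 114 - 47 = 67 mm
Elongation = 67 / 47 x 100 = 142.6%


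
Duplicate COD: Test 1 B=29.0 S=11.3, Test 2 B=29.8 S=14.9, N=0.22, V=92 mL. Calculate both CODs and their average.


COD1 = 338.6 mg/L
COD2 = 285.0 mg/L
Average = 311.8 mg/L


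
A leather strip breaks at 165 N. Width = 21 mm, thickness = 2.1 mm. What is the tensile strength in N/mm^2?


Cross-sectional area = 21 x 2.1 = 44.1 mm^2
Tensile strength = 165 / 44.1 = 3.74 N/mm^2


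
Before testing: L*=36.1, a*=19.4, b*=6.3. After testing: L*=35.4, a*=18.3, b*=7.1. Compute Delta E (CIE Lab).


dL = 35.4 - 36.1 = -0.7
da = 18.3 - 19.4 = -1.1
db = 7.1 - 6.3 = 0.8
dE = sqrt((-0.7)^2 + (-1.1)^2 + (0.8)^2) = 1.53


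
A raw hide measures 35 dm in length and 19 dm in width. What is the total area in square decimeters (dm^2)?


665 dm^2

Area = length x width
Area = 35 x 19 = 665 dm^2


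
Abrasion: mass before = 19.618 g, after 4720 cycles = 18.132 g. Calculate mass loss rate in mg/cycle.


0.315 mg/cycle

Mass loss = 19.618 - 18.132 = 1.486 g
Rate = 1.486 / 4720 x 1000 = 0.315 mg/cycle


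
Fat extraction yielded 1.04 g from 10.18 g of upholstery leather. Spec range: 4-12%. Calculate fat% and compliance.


Fat% = 1.04 / 10.18 x 100 = 10.2%
Spec range: 4-12%
Compliant: Yes


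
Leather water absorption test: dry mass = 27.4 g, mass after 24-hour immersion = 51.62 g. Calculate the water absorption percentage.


88.4%

Water absorbed = 51.62 - 27.4 = 24.22 g
WA% = 24.22 / 27.4 x 100 = 88.4%


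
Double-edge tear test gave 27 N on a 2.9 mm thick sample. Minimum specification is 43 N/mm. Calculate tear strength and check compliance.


Tear strength = 27 / 2.9 = 9.3 N/mm
Required minimum = 43 N/mm
Compliant: No


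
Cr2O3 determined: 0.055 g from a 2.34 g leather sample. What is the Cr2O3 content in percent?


2.35%

Cr2O3% = 0.055 / 2.34 x 100
Cr2O3% = 2.35%


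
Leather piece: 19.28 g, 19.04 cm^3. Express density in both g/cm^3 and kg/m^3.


1.013 g/cm^3
1013 kg/m^3

Density = 19.28 / 19.04 = 1.013 g/cm^3
Convert: 1.013 x 1000 = 1013 kg/m^3


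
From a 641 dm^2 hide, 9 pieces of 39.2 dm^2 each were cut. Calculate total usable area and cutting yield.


Usable area = 352.8 dm^2
Yield = 55.0%

Total usable = 9 x 39.2 = 352.8 dm^2
Yield = 352.8 / 641 x 100 = 55.0%


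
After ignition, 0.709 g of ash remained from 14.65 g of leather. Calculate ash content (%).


Ash% = 0.709 / 14.65 x 100
Ash% = 4.84%


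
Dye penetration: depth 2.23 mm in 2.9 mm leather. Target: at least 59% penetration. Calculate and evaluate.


Penetration = 2.23 / 2.9 x 100 = 76.9%
Target: 59%
Meets target: Yes


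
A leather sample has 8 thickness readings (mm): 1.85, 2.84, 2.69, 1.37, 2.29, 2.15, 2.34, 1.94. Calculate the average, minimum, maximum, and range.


Sum = 17.47
Average = 17.47 / 8 = 2.18 mm
Minimum = 1.37 mm
Maximum = 2.84 mm
Range = 2.84 - 1.37 = 1.47 mm


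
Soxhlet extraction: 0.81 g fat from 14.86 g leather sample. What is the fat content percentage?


5.5%

Fat content = 0.81 / 14.86 x 100
Fat = 5.5%


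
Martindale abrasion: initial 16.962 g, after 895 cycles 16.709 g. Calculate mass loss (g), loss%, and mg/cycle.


Mass loss = 0.253 g
Loss = 1.49%
Rate = 0.283 mg/cycle

Loss = 16.962 - 16.709 = 0.253 g
Loss% = 0.253 / 16.962 x 100 = 1.49%
Rate = 0.253 / 895 x 1000 = 0.283 mg/cycle


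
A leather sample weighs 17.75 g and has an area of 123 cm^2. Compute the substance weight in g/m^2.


Substance weight = mass / area x 10000
SW = 17.75 / 123 x 10000
SW = 1443.1 g/m^2


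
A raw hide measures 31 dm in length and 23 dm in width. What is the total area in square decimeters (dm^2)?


713 dm^2

Area = length x width
Area = 31 x 23 = 713 dm^2


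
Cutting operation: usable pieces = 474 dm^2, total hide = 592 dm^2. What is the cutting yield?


80.1%

Yield = usable / total x 100
Yield = 474 / 592 x 100 = 80.1%


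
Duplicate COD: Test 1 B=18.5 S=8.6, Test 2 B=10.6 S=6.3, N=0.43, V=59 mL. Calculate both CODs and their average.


COD1 = (18.5 - 8.6) x 0.43 x 8000 / 59 = 577.2 mg/L
COD2 = (10.6 - 6.3) x 0.43 x 8000 / 59 = 250.7 mg/L
Average = (577.2 + 250.7) / 2 = 414.0 mg/L


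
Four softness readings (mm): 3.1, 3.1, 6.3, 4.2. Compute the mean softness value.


4.18 mm

Sum = 3.1 + 3.1 + 6.3 + 4.2
Mean = 16.7 / 4 = 4.18 mm


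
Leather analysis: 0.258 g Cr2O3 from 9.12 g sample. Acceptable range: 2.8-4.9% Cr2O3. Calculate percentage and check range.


Cr2O3% = 0.258 / 9.12 x 100 = 2.83%
Acceptable range: 2.8 to 4.9%
Within range: Yes


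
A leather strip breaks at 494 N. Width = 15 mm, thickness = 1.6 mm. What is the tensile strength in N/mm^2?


20.58 N/mm^2

Cross-sectional area = 15 x 1.6 = 24.0 mm^2
Tensile strength = 494 / 24.0 = 20.58 N/mm^2


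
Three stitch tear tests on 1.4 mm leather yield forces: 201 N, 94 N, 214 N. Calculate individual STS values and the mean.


STS1 = 201 / 1.4 = 143.6 N/mm
STS2 = 94 / 1.4 = 67.1 N/mm
STS3 = 214 / 1.4 = 152.9 N/mm
Mean = (143.6 + 67.1 + 152.9) / 3 = 121.2 N/mm


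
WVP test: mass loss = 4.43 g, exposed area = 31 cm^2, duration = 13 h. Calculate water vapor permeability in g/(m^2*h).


109.93 g/(m^2*h)

WVP = mass_loss / (area x time) x 10000
WVP = 4.43 / (31 x 13) x 10000
WVP = 4.43 / 403 x 10000 = 109.93 g/(m^2*h)


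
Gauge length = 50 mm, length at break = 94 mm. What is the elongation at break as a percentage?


88.0%


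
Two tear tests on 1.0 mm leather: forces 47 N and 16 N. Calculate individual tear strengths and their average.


Tear 1 = 47.0 N/mm
Tear 2 = 16.0 N/mm
Average = 31.5 N/mm


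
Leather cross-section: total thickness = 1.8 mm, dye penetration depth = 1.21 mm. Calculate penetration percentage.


67.2%

Penetration% = 1.21 / 1.8 x 100
Penetration = 67.2%


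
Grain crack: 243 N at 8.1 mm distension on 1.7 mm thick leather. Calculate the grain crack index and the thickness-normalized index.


Crack index = 30.0 N/mm
Normalized index = 17.6 N/mm per mm

Crack index = 243 / 8.1 = 30.0 N/mm
Normalized = 30.0 / 1.7 = 17.6 N/mm per mm


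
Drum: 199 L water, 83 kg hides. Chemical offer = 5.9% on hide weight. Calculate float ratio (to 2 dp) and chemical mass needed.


Float ratio = 2.40
Chemical needed = 4.897 kg


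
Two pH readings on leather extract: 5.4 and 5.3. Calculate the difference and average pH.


Difference = |5.4 - 5.3| = 0.1
Average = (5.4 + 5.3) / 2 = 5.35


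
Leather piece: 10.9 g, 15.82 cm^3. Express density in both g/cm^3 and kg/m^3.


0.689 g/cm^3
689 kg/m^3


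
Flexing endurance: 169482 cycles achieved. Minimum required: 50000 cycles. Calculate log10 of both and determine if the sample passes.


Achieved: log10 = 5.23
Required: log10 = 4.70
Passes: Yes


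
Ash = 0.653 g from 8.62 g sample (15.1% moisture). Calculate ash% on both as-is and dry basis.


As-is ash% = 0.653 / 8.62 x 100 = 7.58%
Dry mass = 8.62 x (100 - 15.1) / 100 = 7.31838 g
Dry-basis ash% = 0.653 / 7.31838 x 100 = 8.92%


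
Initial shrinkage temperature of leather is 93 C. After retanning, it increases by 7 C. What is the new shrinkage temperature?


New Ts = 93 + 7 = 100 C


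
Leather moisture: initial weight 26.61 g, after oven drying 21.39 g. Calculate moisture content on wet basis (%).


19.6%


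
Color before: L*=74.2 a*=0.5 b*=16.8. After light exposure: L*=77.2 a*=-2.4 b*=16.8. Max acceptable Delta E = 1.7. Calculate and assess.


Delta E = 4.17
Passes: No

dL = 3.0, da = -2.9, db = 0.0
dE = sqrt((3.0)^2 + (-2.9)^2 + (0.0)^2) = 4.17
Max = 1.7
Passes: No


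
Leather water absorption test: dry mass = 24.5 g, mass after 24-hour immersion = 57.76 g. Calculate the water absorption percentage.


135.8%

Water absorbed = 57.76 - 24.5 = 33.26 g
WA% = 33.26 / 24.5 x 100 = 135.8%


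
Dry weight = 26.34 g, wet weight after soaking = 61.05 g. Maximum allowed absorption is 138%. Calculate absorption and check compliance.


WA = (61.05 - 26.34) / 26.34 x 100 = 131.8%
Maximum allowed: 138%
Compliant: Yes


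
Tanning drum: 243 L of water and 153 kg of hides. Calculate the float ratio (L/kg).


Float ratio = water / hide weight
Ratio = 243 / 153 = 1.6


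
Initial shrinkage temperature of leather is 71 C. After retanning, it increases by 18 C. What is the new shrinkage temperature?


New Ts = 71 + 18 = 89 C


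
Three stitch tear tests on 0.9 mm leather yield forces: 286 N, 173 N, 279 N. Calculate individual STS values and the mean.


STS1 = 286 / 0.9 = 317.8 N/mm
STS2 = 173 / 0.9 = 192.2 N/mm
STS3 = 279 / 0.9 = 310.0 N/mm
Mean = (317.8 + 192.2 + 310.0) / 3 = 273.3 N/mm


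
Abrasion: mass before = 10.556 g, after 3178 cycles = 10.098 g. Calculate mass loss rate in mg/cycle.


0.144 mg/cycle

Mass loss = 10.556 - 10.098 = 0.458 g
Rate = 0.458 / 3178 x 1000 = 0.144 mg/cycle


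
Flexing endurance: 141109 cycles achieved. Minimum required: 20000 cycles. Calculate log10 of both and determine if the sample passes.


log10(141109) = 5.15
log10(20000) = 4.30
Passes: Yes


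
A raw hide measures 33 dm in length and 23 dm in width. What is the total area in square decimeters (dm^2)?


Area = length x width
Area = 33 x 23 = 759 dm^2


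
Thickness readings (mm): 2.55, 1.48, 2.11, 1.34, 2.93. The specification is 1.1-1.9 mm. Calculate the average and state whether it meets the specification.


Average = 2.08 mm
Within specification: No

Sum = 10.41
Average = 10.41 / 5 = 2.08 mm
Specification range: 1.1 to 1.9 mm
Within spec: No


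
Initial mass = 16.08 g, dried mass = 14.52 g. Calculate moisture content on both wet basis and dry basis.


Moisture lost = 16.08 - 14.52 = 1.56 g
Wet basis MC = 1.56 / 16.08 x 100 = 9.7%
Dry basis MC = 1.56 / 14.52 x 100 = 10.7%


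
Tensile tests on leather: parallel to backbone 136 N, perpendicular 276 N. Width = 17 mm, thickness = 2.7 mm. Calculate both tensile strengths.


Area = 17 x 2.7 = 45.9 mm^2
TS (parallel) = 136 / 45.9 = 2.96 N/mm^2
TS (perpendicular) = 276 / 45.9 = 6.01 N/mm^2


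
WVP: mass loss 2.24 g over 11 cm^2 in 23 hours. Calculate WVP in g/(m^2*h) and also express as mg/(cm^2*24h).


WVP = 2.24 / (11 x 23) x 10000 = 88.54 g/(m^2*h)
Mass loss in mg = 2.24 x 1000 = 2240 mg
Per cm^2 per 24h in mg: 2240 x 24 / (11 x 23) = 53760 / 253 = 212.49 mg/(cm^2*24h)


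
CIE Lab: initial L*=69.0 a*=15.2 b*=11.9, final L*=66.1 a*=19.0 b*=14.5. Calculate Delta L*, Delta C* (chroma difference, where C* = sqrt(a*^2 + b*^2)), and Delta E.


Delta L* = -2.9
Delta C* = 4.60
Delta E = 5.44

Delta L* = 66.1 - 69.0 = -2.9
C1* = sqrt((15.2)^2 + (11.9)^2) = 19.304
C2* = sqrt((19.0)^2 + (14.5)^2) = 23.901
Delta C* = 23.901 - 19.304 = 4.60
Delta E = sqrt((-2.9)^2 + (3.8)^2 + (2.6)^2) = 5.44


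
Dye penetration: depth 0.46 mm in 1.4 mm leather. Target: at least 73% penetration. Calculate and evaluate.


Penetration = 0.46 / 1.4 x 100 = 32.9%
Target: 73%
Meets target: No


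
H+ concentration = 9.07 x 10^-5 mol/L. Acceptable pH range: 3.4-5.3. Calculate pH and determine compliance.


pH = 4.04
Compliant: Yes

pH = -log10(9.07 x 10^-5) = 4.04
Range: 3.4 to 5.3
Compliant: Yes


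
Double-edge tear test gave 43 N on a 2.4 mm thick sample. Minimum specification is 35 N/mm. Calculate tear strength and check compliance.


Tear strength = 17.9 N/mm
Compliant: No

Tear strength = 43 / 2.4 = 17.9 N/mm
Required minimum = 35 N/mm
Compliant: No


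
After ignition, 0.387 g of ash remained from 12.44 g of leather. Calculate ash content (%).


Ash% = 0.387 / 12.44 x 100
Ash% = 3.11%


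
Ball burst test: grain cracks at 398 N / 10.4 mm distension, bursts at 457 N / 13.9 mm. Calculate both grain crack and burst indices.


Crack index = 398 / 10.4 = 38.3 N/mm
Burst index = 457 / 13.9 = 32.9 N/mm


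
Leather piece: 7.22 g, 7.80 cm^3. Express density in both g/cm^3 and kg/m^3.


Density = 7.22 / 7.80 = 0.926 g/cm^3
Convert: 0.926 x 1000 = 926 kg/m^3


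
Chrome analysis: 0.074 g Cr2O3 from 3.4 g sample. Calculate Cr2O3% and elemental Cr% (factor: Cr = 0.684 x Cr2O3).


Cr2O3% = 0.074 / 3.4 x 100 = 2.18%
Cr% = 2.18 x 0.684 = 1.49%


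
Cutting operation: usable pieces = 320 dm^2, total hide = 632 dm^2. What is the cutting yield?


Yield = usable / total x 100
Yield = 320 / 632 x 100 = 50.6%


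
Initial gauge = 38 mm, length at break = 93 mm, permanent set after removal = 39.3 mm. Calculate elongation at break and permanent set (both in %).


Elongation at break = 144.7%
Permanent set = 3.4%

Elongation at break = (93 - 38) / 38 x 100 = 144.7%
Permanent set = (39.3 - 38) / 38 x 100 = 3.4%


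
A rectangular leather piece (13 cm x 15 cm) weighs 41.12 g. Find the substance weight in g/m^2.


Area = 13 x 15 = 195 cm^2
SW = 41.12 / 195 x 10000 = 2108.7 g/m^2


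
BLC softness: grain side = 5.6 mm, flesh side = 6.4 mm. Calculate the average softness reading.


Average = (5.6 + 6.4) / 2
Average = 6.00 mm


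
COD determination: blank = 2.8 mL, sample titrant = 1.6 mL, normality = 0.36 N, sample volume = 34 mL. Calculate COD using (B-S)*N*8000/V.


COD = (2.8 - 1.6) x 0.36 x 8000 / 34
COD = 1.2 x 0.36 x 8000 / 34
COD = 101.6 mg/L


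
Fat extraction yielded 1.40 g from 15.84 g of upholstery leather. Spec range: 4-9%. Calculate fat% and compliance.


Fat% = 1.40 / 15.84 x 100 = 8.8%
Spec range: 4-9%
Compliant: Yes


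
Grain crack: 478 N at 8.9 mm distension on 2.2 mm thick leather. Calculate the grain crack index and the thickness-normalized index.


Crack index = 53.7 N/mm
Normalized index = 24.4 N/mm per mm

Crack index = 478 / 8.9 = 53.7 N/mm
Normalized = 53.7 / 2.2 = 24.4 N/mm per mm


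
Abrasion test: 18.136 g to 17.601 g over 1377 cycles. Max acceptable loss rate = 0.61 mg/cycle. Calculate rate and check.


Loss = 18.136 - 17.601 = 0.535 g
Rate = 0.535 g / 1377 cycles x 1000 = 0.389 mg/cycle
Max = 0.61 mg/cycle
Passes: Yes


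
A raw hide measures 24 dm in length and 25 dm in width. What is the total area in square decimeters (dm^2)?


Area = length x width
Area = 24 x 25 = 600 dm^2


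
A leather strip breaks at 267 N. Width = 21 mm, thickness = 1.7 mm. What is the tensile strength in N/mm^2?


Cross-sectional area = 21 x 1.7 = 35.7 mm^2
Tensile strength = 267 / 35.7 = 7.48 N/mm^2


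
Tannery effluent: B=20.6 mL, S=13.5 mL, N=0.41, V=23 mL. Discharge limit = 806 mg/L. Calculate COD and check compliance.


COD = 1012.5 mg/L
Compliant: No

COD = (20.6 - 13.5) x 0.41 x 8000 / 23 = 1012.5 mg/L
Limit: 806 mg/L
Compliant: No


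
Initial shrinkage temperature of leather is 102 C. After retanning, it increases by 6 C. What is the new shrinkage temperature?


108 C


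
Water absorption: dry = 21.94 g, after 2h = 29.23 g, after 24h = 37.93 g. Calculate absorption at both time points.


WA (2h) = (29.23 - 21.94) / 21.94 x 100 = 33.2%
WA (24h) = (37.93 - 21.94) / 21.94 x 100 = 72.9%


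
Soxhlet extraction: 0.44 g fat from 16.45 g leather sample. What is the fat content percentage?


2.7%

Fat content = 0.44 / 16.45 x 100
Fat = 2.7%


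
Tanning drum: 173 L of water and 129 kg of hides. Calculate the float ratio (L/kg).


Float ratio = water / hide weight
Ratio = 173 / 129 = 1.3


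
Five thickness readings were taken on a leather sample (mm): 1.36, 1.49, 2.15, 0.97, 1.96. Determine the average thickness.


1.59 mm

Sum = 1.36 + 1.49 + 2.15 + 0.97 + 1.96 = 7.93
Average = 7.93 / 5 = 1.59 mm


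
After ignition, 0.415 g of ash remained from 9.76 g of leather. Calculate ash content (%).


Ash% = 0.415 / 9.76 x 100
Ash% = 4.25%


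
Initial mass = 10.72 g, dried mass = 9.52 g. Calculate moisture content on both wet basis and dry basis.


Moisture lost = 10.72 - 9.52 = 1.20 g
Wet basis MC = 1.20 / 10.72 x 100 = 11.2%
Dry basis MC = 1.20 / 9.52 x 100 = 12.6%


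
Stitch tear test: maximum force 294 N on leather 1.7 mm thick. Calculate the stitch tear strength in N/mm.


172.9 N/mm


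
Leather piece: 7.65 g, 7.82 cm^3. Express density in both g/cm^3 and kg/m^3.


0.978 g/cm^3
978 kg/m^3


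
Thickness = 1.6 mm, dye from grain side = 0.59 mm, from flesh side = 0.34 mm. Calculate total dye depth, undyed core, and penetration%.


Total dyed = 0.93 mm
Undyed core = 0.67 mm
Penetration = 58.1%


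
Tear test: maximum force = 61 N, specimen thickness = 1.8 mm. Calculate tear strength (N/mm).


33.9 N/mm

Tear strength = force / thickness
Tear = 61 / 1.8 = 33.9 N/mm


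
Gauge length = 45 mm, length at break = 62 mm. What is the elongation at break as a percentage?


Extension = 62 - 45 = 17 mm
Elongation = 17 / 45 x 100 = 37.8%


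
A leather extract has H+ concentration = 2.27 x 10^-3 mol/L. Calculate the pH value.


pH = -log10[H+]
pH = -log10(2.27 x 10^-3) = 2.64


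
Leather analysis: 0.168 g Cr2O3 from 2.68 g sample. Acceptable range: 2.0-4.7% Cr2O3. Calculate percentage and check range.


Cr2O3 = 6.27%
Within range: No

Cr2O3% = 0.168 / 2.68 x 100 = 6.27%
Acceptable range: 2.0 to 4.7%
Within range: No


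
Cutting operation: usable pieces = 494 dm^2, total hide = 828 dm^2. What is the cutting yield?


Yield = usable / total x 100
Yield = 494 / 828 x 100 = 59.7%


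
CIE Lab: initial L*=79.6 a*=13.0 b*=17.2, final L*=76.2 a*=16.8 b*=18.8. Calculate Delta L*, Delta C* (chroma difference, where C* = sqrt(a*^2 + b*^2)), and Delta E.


Delta L* = -3.4
Delta C* = 3.65
Delta E = 5.34


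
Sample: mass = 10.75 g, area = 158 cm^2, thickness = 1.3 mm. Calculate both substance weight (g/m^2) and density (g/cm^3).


Substance weight = 680.4 g/m^2
Density = 0.523 g/cm^3


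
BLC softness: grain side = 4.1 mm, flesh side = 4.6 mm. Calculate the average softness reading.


4.35 mm

Average = (4.1 + 4.6) / 2
Average = 4.35 mm


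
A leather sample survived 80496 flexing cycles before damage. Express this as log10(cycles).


4.91

log10(80496) = 4.91


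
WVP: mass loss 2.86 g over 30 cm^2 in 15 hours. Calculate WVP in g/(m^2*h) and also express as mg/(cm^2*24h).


WVP = 63.56 g/(m^2*h)
Daily rate = 152.53 mg/(cm^2*24h)

WVP = 2.86 / (30 x 15) x 10000 = 63.56 g/(m^2*h)
Mass loss in mg = 2.86 x 1000 = 2860 mg
Per cm^2 per 24h in mg: 2860 x 24 / (30 x 15) = 68640 / 450 = 152.53 mg/(cm^2*24h)


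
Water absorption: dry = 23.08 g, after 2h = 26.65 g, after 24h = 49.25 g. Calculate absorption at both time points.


2h absorption = 15.5%
24h absorption = 113.4%

WA (2h) = (26.65 - 23.08) / 23.08 x 100 = 15.5%
WA (24h) = (49.25 - 23.08) / 23.08 x 100 = 113.4%


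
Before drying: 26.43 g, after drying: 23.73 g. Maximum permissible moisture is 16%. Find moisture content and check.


Moisture content = 10.2%
Acceptable: Yes


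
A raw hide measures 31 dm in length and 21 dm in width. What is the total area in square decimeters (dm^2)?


651 dm^2

Area = length x width
Area = 31 x 21 = 651 dm^2


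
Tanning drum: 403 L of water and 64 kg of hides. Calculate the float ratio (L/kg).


Float ratio = water / hide weight
Ratio = 403 / 64 = 6.3


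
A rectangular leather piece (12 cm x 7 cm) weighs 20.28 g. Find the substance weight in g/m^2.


2414.3 g/m^2

Area = 12 x 7 = 84 cm^2
SW = 20.28 / 84 x 10000 = 2414.3 g/m^2


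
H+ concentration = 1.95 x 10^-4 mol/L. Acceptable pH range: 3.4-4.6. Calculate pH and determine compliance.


pH = 3.71
Compliant: Yes


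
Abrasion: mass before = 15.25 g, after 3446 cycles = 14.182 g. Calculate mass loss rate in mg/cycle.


Mass loss = 15.25 - 14.182 = 1.068 g
Rate = 1.068 / 3446 x 1000 = 0.310 mg/cycle


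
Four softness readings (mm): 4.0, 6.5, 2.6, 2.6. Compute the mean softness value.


Sum = 4.0 + 6.5 + 2.6 + 2.6
Mean = 15.7 / 4 = 3.93 mm


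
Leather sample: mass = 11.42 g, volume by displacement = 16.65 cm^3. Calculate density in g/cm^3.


0.686 g/cm^3

Density = mass / volume
Density = 11.42 / 16.65 = 0.686 g/cm^3


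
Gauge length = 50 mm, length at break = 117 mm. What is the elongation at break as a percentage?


Extension = 117 - 50 = 67 mm
Elongation = 67 / 50 x 100 = 134.0%


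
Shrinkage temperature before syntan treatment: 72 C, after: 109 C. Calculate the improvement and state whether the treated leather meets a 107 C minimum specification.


Improvement = 109 - 72 = 37 C
Spec check: 109 C >= 107 C? Yes


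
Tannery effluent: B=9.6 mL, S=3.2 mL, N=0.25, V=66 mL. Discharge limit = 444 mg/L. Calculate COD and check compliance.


COD = (9.6 - 3.2) x 0.25 x 8000 / 66 = 193.9 mg/L
Limit: 444 mg/L
Compliant: Yes


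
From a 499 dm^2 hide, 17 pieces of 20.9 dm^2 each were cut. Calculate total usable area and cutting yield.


Usable area = 355.3 dm^2
Yield = 71.2%


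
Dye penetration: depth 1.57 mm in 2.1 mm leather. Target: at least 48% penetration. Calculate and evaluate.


Penetration = 74.8%
Meets target: Yes

Penetration = 1.57 / 2.1 x 100 = 74.8%
Target: 48%
Meets target: Yes


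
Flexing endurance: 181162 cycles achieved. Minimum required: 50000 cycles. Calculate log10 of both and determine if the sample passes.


Achieved: log10 = 5.26
Required: log10 = 4.70
Passes: Yes

log10(181162) = 5.26
log10(50000) = 4.70
Passes: Yes


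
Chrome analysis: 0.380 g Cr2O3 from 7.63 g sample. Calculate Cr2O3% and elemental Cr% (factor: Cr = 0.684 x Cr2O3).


Cr2O3 = 4.98%
Cr = 3.41%

Cr2O3% = 0.380 / 7.63 x 100 = 4.98%
Cr% = 4.98 x 0.684 = 3.41%


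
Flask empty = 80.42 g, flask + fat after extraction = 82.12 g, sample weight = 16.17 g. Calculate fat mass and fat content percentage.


Fat mass = 1.70 g
Fat content = 10.5%


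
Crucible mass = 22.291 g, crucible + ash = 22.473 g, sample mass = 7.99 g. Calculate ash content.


Ash mass = 22.473 - 22.291 = 0.182 g
Ash% = 0.182 / 7.99 x 100 = 2.28%


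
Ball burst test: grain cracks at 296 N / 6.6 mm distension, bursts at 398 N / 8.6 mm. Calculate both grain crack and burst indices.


Crack index = 44.8 N/mm
Burst index = 46.3 N/mm


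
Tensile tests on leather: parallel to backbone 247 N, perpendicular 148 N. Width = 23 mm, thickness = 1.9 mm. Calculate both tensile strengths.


Area = 23 x 1.9 = 43.7 mm^2
TS (parallel) = 247 / 43.7 = 5.65 N/mm^2
TS (perpendicular) = 148 / 43.7 = 3.39 N/mm^2
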